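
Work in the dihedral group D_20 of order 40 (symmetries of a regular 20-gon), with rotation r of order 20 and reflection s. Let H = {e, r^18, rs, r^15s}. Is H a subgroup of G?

r^18 ∈ H but its inverse r^2 ∉ H, so H is not a subgroup.

No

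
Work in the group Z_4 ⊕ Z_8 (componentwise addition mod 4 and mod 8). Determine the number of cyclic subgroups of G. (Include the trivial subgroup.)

A cyclic subgroup of order d is generated by each of its φ(d) elements of order d, so the cyclic subgroups of order d number (#elements of order d)/φ(d).
Cyclic subgroups by order — order 1: 1; order 2: 3; order 4: 6; order 8: 4.
Total: 14.

14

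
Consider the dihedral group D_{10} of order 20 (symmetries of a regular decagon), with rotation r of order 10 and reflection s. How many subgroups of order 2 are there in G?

|G| = 20 and 2 | 20, so subgroups of order 2 are possible by Lagrange.
The subgroups of order 2 are: {e, r^2s}; {e, r^3s}; {e, r^4s}; {e, r^5}; … (11 in all).
So G has 11 subgroups of order 2.

11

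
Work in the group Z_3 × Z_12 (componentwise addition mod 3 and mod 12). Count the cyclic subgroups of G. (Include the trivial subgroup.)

Group the elements of G by the cyclic subgroup they generate; each cyclic subgroup of order d accounts for φ(d) elements.
Cyclic subgroups by order — order 1: 1; order 2: 1; order 3: 4; order 4: 1; order 6: 4; order 12: 4.
Total: 15.

15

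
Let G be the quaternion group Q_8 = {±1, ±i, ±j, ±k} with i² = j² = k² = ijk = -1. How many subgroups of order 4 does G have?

3

|G| = 8 and 4 | 8, so subgroups of order 4 are possible by Lagrange.
The subgroups of order 4 are: {1, -1, i, -i}; {1, -1, j, -j}; {1, -1, k, -k}.
So G has 3 subgroups of order 4.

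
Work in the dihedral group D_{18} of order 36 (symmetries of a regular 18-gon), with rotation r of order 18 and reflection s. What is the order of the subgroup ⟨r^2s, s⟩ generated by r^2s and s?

|⟨r^2s⟩| = 2 and |⟨s⟩| = 2, so |H| is a multiple of lcm(2, 2) = 2 and divides |G| = 36.
Closing under the operation: H = {e, r^2, r^4, r^6, r^8, r^10, r^12, r^14, r^16, s, r^2s, r^4s, r^6s, r^8s, r^10s, r^12s, r^14s, r^16s}, so |H| = 18.

18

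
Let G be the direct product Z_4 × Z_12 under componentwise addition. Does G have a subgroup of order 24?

24 | 48. A subgroup of order 24 is {(0,0), (0,1), (0,2), (0,3), (0,4), (0,5), (0,6), (0,7), (0,8), (0,9), (0,10), (0,11), (2,0), (2,1), (2,2), (2,3), (2,4), (2,5), (2,6), (2,7), (2,8), (2,9), (2,10), (2,11)}.

Yes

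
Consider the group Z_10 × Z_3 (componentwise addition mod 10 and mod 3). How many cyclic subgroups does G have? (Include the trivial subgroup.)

8

Each element a generates a cyclic subgroup ⟨a⟩; distinct elements may generate the same one (a cyclic group of order d has φ(d) generators).
Cyclic subgroups by order — order 1: 1; order 2: 1; order 3: 1; order 5: 1; order 6: 1; order 10: 1; order 15: 1; order 30: 1.
Total: 8.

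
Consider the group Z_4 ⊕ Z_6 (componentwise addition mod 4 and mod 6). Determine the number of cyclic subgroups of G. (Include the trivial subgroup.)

12

A cyclic subgroup of order d is generated by each of its φ(d) elements of order d, so the cyclic subgroups of order d number (#elements of order d)/φ(d).
Cyclic subgroups by order — order 1: 1; order 2: 3; order 3: 1; order 4: 2; order 6: 3; order 12: 2.
Total: 12.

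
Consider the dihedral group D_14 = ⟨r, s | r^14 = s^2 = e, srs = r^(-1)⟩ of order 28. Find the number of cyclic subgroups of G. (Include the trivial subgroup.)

18

A cyclic subgroup of order d is generated by each of its φ(d) elements of order d, so the cyclic subgroups of order d number (#elements of order d)/φ(d).
Cyclic subgroups by order — order 1: 1; order 2: 15; order 7: 1; order 14: 1.
Total: 18.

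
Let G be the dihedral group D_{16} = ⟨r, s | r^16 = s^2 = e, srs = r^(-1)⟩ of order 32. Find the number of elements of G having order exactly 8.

The elements of order 8 are: r^2, r^6, r^10, r^14.
That's 4.

4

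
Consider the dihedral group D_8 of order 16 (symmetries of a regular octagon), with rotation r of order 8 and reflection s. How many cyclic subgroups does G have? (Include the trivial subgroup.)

12

A cyclic subgroup of order d is generated by each of its φ(d) elements of order d, so the cyclic subgroups of order d number (#elements of order d)/φ(d).
Cyclic subgroups by order — order 1: 1; order 2: 9; order 4: 1; order 8: 1.
Total: 12.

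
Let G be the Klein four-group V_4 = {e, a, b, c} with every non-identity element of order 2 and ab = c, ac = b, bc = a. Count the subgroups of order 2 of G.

3

|G| = 4 and 2 | 4, so subgroups of order 2 are possible by Lagrange.
The subgroups of order 2 are: {e, a}; {e, b}; {e, c}.
So G has 3 subgroups of order 2.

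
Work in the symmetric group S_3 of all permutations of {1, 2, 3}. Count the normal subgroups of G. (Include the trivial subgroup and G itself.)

G has 6 subgroups. Checking conjugation-invariance by order — order 1: 1/1 normal; order 2: 0/3 normal; order 3: 1/1 normal; order 6: 1/1 normal.
Total normal subgroups: 3.

3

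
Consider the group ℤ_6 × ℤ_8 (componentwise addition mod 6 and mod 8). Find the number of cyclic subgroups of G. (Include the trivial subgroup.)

Group the elements of G by the cyclic subgroup they generate; each cyclic subgroup of order d accounts for φ(d) elements.
Cyclic subgroups by order — order 1: 1; order 2: 3; order 3: 1; order 4: 2; order 6: 3; order 8: 2; order 12: 2; order 24: 2.
Total: 16.

16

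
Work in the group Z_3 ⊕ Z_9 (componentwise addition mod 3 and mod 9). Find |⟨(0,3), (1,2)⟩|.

9

|⟨(0,3)⟩| = 3 and |⟨(1,2)⟩| = 9, so |H| is a multiple of lcm(3, 9) = 9 and divides |G| = 27.
Closing under the operation: H = {(0,0), (0,3), (0,6), (1,2), (1,5), (1,8), (2,1), (2,4), (2,7)}, so |H| = 9.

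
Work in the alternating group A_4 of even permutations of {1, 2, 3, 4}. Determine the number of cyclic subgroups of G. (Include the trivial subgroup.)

A cyclic subgroup of order d is generated by each of its φ(d) elements of order d, so the cyclic subgroups of order d number (#elements of order d)/φ(d).
Cyclic subgroups by order — order 1: 1; order 2: 3; order 3: 4.
Total: 8.

8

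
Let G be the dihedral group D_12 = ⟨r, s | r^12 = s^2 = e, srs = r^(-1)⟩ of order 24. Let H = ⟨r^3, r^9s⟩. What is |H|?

8

|⟨r^3⟩| = 4 and |⟨r^9s⟩| = 2, so |H| is a multiple of lcm(4, 2) = 4 and divides |G| = 24.
Closing under the operation: H = {e, r^3, r^6, r^9, s, r^3s, r^6s, r^9s}, so |H| = 8.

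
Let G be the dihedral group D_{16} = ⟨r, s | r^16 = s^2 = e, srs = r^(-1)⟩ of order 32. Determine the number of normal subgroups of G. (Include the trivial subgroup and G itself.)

G has 36 subgroups. Checking conjugation-invariance by order — order 1: 1/1 normal; order 2: 1/17 normal; order 4: 1/9 normal; order 8: 1/5 normal; order 16: 3/3 normal; order 32: 1/1 normal.
Total normal subgroups: 8.

8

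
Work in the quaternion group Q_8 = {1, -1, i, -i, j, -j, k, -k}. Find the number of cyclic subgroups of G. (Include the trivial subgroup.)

A cyclic subgroup of order d is generated by each of its φ(d) elements of order d, so the cyclic subgroups of order d number (#elements of order d)/φ(d).
Cyclic subgroups by order — order 1: 1; order 2: 1; order 4: 3.
Total: 5.

5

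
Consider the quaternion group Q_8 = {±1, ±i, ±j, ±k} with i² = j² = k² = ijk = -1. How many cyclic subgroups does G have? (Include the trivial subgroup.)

5

Group the elements of G by the cyclic subgroup they generate; each cyclic subgroup of order d accounts for φ(d) elements.
Cyclic subgroups by order — order 1: 1; order 2: 1; order 4: 3.
Total: 5.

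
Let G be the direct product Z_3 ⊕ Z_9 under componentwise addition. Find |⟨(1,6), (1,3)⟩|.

9

|⟨(1,6)⟩| = 3 and |⟨(1,3)⟩| = 3, so |H| is a multiple of lcm(3, 3) = 3 and divides |G| = 27.
Closing under the operation: H = {(0,0), (0,3), (0,6), (1,0), (1,3), (1,6), (2,0), (2,3), (2,6)}, so |H| = 9.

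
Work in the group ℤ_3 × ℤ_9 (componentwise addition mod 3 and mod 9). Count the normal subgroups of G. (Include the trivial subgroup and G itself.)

10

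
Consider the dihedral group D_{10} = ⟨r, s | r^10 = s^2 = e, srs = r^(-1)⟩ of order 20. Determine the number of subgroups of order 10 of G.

|G| = 20 and 10 | 20, so subgroups of order 10 are possible by Lagrange.
The subgroups of order 10 are: {e, r, r^2, r^3, r^4, r^5, r^6, r^7, r^8, r^9}; {e, r^2, r^4, r^6, r^8, s, r^2s, r^4s, r^6s, r^8s}; {e, r^2, r^4, r^6, r^8, rs, r^3s, r^5s, r^7s, r^9s}.
So G has 3 subgroups of order 10.

3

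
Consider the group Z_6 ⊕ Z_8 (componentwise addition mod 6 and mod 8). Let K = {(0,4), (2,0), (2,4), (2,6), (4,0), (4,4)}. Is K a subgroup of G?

The identity (0,0) ∉ K, so K is not a subgroup.

No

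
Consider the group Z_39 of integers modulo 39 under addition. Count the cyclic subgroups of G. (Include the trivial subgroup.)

4

A cyclic subgroup of order d is generated by each of its φ(d) elements of order d, so the cyclic subgroups of order d number (#elements of order d)/φ(d).
Cyclic subgroups by order — order 1: 1; order 3: 1; order 13: 1; order 39: 1.
Total: 4.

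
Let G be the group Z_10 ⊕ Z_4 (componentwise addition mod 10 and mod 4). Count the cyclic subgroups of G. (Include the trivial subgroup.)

Group the elements of G by the cyclic subgroup they generate; each cyclic subgroup of order d accounts for φ(d) elements.
Cyclic subgroups by order — order 1: 1; order 2: 3; order 4: 2; order 5: 1; order 10: 3; order 20: 2.
Total: 12.

12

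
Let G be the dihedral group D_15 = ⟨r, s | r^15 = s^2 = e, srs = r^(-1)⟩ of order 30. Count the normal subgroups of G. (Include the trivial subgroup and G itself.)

G has 28 subgroups. Checking conjugation-invariance by order — order 1: 1/1 normal; order 2: 0/15 normal; order 3: 1/1 normal; order 5: 1/1 normal; order 6: 0/5 normal; order 10: 0/3 normal; order 15: 1/1 normal; order 30: 1/1 normal.
Total normal subgroups: 5.

5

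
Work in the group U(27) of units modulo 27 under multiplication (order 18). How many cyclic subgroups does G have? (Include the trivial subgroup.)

Group the elements of G by the cyclic subgroup they generate; each cyclic subgroup of order d accounts for φ(d) elements.
Cyclic subgroups by order — order 1: 1; order 2: 1; order 3: 1; order 6: 1; order 9: 1; order 18: 1.
Total: 6.

6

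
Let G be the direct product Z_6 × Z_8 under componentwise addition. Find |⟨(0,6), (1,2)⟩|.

24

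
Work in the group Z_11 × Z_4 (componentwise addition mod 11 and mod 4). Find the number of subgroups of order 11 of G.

|G| = 44 and 11 | 44, so subgroups of order 11 are possible by Lagrange.
The subgroups of order 11 are: {(0,0), (1,0), (2,0), (3,0), (4,0), (5,0), (6,0), (7,0), (8,0), (9,0), (10,0)}.
So G has 1 subgroup of order 11.

1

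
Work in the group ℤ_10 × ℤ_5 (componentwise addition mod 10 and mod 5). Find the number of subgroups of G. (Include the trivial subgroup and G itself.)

|G| = 50, so by Lagrange every subgroup order divides 50. Divisors: 1, 2, 5, 10, 25, 50.
Subgroups by order — order 1: 1; order 2: 1; order 5: 6; order 10: 6; order 25: 1; order 50: 1.
Total: 1 + 1 + 6 + 6 + 1 + 1 = 16.

16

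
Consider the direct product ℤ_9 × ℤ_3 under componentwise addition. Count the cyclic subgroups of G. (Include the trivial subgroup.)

8

Group the elements of G by the cyclic subgroup they generate; each cyclic subgroup of order d accounts for φ(d) elements.
Cyclic subgroups by order — order 1: 1; order 3: 4; order 9: 3.
Total: 8.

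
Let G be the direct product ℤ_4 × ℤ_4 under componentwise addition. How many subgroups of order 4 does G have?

|G| = 16 and 4 | 16, so subgroups of order 4 are possible by Lagrange.
The subgroups of order 4 are: {(0,0), (0,1), (0,2), (0,3)}; {(0,0), (0,2), (2,0), (2,2)}; {(0,0), (0,2), (2,1), (2,3)}; {(0,0), (1,0), (2,0), (3,0)}; … (7 in all).
So G has 7 subgroups of order 4.

7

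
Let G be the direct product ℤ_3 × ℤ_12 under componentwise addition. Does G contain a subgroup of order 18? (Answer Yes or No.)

18 | 36. A subgroup of order 18 is {(0,0), (0,2), (0,4), (0,6), (0,8), (0,10), (1,0), (1,2), (1,4), (1,6), (1,8), (1,10), (2,0), (2,2), (2,4), (2,6), (2,8), (2,10)}.

Yes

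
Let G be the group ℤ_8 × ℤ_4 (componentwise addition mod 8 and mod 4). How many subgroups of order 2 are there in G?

|G| = 32 and 2 | 32, so subgroups of order 2 are possible by Lagrange.
The subgroups of order 2 are: {(0,0), (0,2)}; {(0,0), (4,0)}; {(0,0), (4,2)}.
So G has 3 subgroups of order 2.

3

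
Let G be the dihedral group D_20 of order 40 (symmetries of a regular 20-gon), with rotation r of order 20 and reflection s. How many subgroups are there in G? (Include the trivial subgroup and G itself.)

48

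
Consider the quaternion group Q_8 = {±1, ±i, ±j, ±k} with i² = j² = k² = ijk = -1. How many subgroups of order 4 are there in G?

|G| = 8 and 4 | 8, so subgroups of order 4 are possible by Lagrange.
The subgroups of order 4 are: {1, -1, i, -i}; {1, -1, j, -j}; {1, -1, k, -k}.
So G has 3 subgroups of order 4.

3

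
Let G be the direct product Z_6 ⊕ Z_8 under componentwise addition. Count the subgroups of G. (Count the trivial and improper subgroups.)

22

|G| = 48, so by Lagrange every subgroup order divides 48. Divisors: 1, 2, 3, 4, 6, 8, 12, 16, 24, 48.
Subgroups by order — order 1: 1; order 2: 3; order 3: 1; order 4: 3; order 6: 3; order 8: 3; order 12: 3; order 16: 1; order 24: 3; order 48: 1.
Total: 1 + 3 + 1 + 3 + 3 + 3 + 3 + 1 + 3 + 1 = 22.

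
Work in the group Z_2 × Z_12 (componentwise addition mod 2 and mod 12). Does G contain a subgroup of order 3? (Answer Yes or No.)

Yes

3 | 24. A subgroup of order 3 is {(0,0), (0,4), (0,8)}.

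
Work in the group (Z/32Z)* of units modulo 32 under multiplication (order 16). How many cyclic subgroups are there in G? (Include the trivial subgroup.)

Each element a generates a cyclic subgroup ⟨a⟩; distinct elements may generate the same one (a cyclic group of order d has φ(d) generators).
Cyclic subgroups by order — order 1: 1; order 2: 3; order 4: 2; order 8: 2.
Total: 8.

8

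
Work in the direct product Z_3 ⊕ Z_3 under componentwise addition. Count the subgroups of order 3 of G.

4

|G| = 9 and 3 | 9, so subgroups of order 3 are possible by Lagrange.
The subgroups of order 3 are: {(0,0), (0,1), (0,2)}; {(0,0), (1,0), (2,0)}; {(0,0), (1,1), (2,2)}; {(0,0), (1,2), (2,1)}.
So G has 4 subgroups of order 3.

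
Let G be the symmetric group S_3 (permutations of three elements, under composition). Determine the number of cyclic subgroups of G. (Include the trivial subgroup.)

5

Each element a generates a cyclic subgroup ⟨a⟩; distinct elements may generate the same one (a cyclic group of order d has φ(d) generators).
Cyclic subgroups by order — order 1: 1; order 2: 3; order 3: 1.
Total: 5.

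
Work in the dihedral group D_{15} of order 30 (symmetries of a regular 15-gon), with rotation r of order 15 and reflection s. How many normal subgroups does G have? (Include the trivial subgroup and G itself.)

G has 28 subgroups. Checking conjugation-invariance by order — order 1: 1/1 normal; order 2: 0/15 normal; order 3: 1/1 normal; order 5: 1/1 normal; order 6: 0/5 normal; order 10: 0/3 normal; order 15: 1/1 normal; order 30: 1/1 normal.
Total normal subgroups: 5.

5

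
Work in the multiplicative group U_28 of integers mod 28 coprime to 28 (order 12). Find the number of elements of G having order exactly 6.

The elements of order 6 are: 3, 5, 11, 17, 19, 23.
That's 6.

6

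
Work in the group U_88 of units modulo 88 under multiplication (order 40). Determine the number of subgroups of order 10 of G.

7

|G| = 40 and 10 | 40, so subgroups of order 10 are possible by Lagrange.
The subgroups of order 10 are: {1, 9, 13, 21, 25, 29, 49, 61, 81, 85}; {1, 9, 15, 23, 25, 31, 47, 49, 71, 81}; {1, 9, 17, 25, 41, 49, 57, 65, 73, 81}; {1, 9, 19, 25, 35, 43, 49, 51, 81, 83}; … (7 in all).
So G has 7 subgroups of order 10.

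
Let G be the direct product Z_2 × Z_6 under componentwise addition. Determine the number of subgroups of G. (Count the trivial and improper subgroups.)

10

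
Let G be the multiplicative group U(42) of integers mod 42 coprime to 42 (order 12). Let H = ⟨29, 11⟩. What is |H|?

6

|⟨29⟩| = 2 and |⟨11⟩| = 6, so |H| is a multiple of lcm(2, 6) = 6 and divides |G| = 12.
Closing under the operation: H = {1, 11, 23, 25, 29, 37}, so |H| = 6.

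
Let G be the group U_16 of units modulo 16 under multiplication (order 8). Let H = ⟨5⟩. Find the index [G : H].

|⟨5⟩| = 4 and |G| = 8.
By Lagrange, [G : H] = |G|/|H| = 8/4 = 2.

2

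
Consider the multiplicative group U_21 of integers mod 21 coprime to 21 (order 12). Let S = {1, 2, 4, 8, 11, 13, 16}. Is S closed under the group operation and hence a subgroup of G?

No

|S| = 7 does not divide |G| = 12, so by Lagrange S is not a subgroup.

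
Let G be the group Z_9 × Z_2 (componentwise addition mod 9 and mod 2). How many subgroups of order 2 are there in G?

1

|G| = 18 and 2 | 18, so subgroups of order 2 are possible by Lagrange.
The subgroups of order 2 are: {(0,0), (0,1)}.
So G has 1 subgroup of order 2.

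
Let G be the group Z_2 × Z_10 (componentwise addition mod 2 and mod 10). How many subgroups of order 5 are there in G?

1

|G| = 20 and 5 | 20, so subgroups of order 5 are possible by Lagrange.
The subgroups of order 5 are: {(0,0), (0,2), (0,4), (0,6), (0,8)}.
So G has 1 subgroup of order 5.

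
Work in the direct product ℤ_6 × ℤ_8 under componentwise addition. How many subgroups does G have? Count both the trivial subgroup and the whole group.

22

|G| = 48, so by Lagrange every subgroup order divides 48. Divisors: 1, 2, 3, 4, 6, 8, 12, 16, 24, 48.
Subgroups by order — order 1: 1; order 2: 3; order 3: 1; order 4: 3; order 6: 3; order 8: 3; order 12: 3; order 16: 1; order 24: 3; order 48: 1.
Total: 1 + 3 + 1 + 3 + 3 + 3 + 3 + 1 + 3 + 1 = 22.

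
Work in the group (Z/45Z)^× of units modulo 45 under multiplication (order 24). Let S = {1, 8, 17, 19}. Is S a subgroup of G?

Yes

|S| = 4 divides |G| = 24, consistent with Lagrange.
S contains the identity, every element's inverse is in S, and S is closed under ·: it is a subgroup.
In fact S = ⟨8⟩.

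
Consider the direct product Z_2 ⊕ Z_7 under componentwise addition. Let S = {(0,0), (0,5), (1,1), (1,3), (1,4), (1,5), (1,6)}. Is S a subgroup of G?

(0,5) ∈ S but its inverse (0,2) ∉ S, so S is not a subgroup.

No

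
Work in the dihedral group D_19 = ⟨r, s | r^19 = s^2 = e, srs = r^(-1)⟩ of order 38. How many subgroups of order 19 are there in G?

1

|G| = 38 and 19 | 38, so subgroups of order 19 are possible by Lagrange.
The subgroups of order 19 are: {e, r, r^2, r^3, r^4, r^5, r^6, r^7, r^8, r^9, r^10, r^11, r^12, r^13, r^14, r^15, r^16, r^17, r^18}.
So G has 1 subgroup of order 19.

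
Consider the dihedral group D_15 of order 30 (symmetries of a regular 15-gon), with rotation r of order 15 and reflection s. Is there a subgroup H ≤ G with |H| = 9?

No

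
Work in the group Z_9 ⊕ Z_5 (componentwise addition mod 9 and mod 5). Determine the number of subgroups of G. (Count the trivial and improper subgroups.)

6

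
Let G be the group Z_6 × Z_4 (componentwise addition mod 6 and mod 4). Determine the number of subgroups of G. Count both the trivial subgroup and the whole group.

|G| = 24, so by Lagrange every subgroup order divides 24. Divisors: 1, 2, 3, 4, 6, 8, 12, 24.
Subgroups by order — order 1: 1; order 2: 3; order 3: 1; order 4: 3; order 6: 3; order 8: 1; order 12: 3; order 24: 1.
Total: 1 + 3 + 1 + 3 + 3 + 1 + 3 + 1 = 16.

16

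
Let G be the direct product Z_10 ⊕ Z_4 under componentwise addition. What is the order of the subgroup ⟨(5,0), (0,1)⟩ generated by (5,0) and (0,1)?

8

|⟨(5,0)⟩| = 2 and |⟨(0,1)⟩| = 4, so |H| is a multiple of lcm(2, 4) = 4 and divides |G| = 40.
Closing under the operation: H = {(0,0), (0,1), (0,2), (0,3), (5,0), (5,1), (5,2), (5,3)}, so |H| = 8.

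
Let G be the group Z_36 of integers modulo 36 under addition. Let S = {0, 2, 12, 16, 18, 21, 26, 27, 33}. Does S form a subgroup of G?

33 ∈ S but its inverse 3 ∉ S, so S is not a subgroup.

No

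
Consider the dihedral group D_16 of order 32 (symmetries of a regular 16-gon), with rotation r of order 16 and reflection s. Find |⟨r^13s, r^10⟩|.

16

|⟨r^13s⟩| = 2 and |⟨r^10⟩| = 8, so |H| is a multiple of lcm(2, 8) = 8 and divides |G| = 32.
Closing under the operation: H = {e, r^2, r^4, r^6, r^8, r^10, r^12, r^14, rs, r^3s, r^5s, r^7s, r^9s, r^11s, r^13s, r^15s}, so |H| = 16.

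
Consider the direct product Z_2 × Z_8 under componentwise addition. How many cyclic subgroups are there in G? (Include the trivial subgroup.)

A cyclic subgroup of order d is generated by each of its φ(d) elements of order d, so the cyclic subgroups of order d number (#elements of order d)/φ(d).
Cyclic subgroups by order — order 1: 1; order 2: 3; order 4: 2; order 8: 2.
Total: 8.

8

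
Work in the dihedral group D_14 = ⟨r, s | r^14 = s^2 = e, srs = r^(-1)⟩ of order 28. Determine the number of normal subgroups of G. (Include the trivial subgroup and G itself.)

7

G has 28 subgroups. Checking conjugation-invariance by order — order 1: 1/1 normal; order 2: 1/15 normal; order 4: 0/7 normal; order 7: 1/1 normal; order 14: 3/3 normal; order 28: 1/1 normal.
Total normal subgroups: 7.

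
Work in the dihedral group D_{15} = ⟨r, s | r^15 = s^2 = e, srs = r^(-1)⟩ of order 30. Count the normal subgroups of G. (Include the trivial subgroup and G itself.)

G has 28 subgroups. Checking conjugation-invariance by order — order 1: 1/1 normal; order 2: 0/15 normal; order 3: 1/1 normal; order 5: 1/1 normal; order 6: 0/5 normal; order 10: 0/3 normal; order 15: 1/1 normal; order 30: 1/1 normal.
Total normal subgroups: 5.

5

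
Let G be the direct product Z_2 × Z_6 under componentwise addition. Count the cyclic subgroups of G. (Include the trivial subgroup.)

Each element a generates a cyclic subgroup ⟨a⟩; distinct elements may generate the same one (a cyclic group of order d has φ(d) generators).
Cyclic subgroups by order — order 1: 1; order 2: 3; order 3: 1; order 6: 3.
Total: 8.

8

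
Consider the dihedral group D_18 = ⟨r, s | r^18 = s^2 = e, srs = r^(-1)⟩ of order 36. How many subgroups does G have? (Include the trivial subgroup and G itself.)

45

|G| = 36, so by Lagrange every subgroup order divides 36. Divisors: 1, 2, 3, 4, 6, 9, 12, 18, 36.
Subgroups by order — order 1: 1; order 2: 19; order 3: 1; order 4: 9; order 6: 7; order 9: 1; order 12: 3; order 18: 3; order 36: 1.
Total: 1 + 19 + 1 + 9 + 7 + 1 + 3 + 3 + 1 = 45.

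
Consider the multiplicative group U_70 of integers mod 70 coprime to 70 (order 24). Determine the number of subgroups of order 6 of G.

3

|G| = 24 and 6 | 24, so subgroups of order 6 are possible by Lagrange.
The subgroups of order 6 are: {1, 11, 19, 51, 59, 69}; {1, 9, 11, 29, 39, 51}; {1, 11, 31, 41, 51, 61}.
So G has 3 subgroups of order 6.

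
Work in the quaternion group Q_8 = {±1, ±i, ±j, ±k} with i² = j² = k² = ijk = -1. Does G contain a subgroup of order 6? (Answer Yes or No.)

No

6 does not divide |G| = 8, so by Lagrange no subgroup of order 6 exists.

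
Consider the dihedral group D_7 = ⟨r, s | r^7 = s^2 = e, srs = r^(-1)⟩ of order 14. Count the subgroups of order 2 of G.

|G| = 14 and 2 | 14, so subgroups of order 2 are possible by Lagrange.
The subgroups of order 2 are: {e, r^2s}; {e, r^3s}; {e, r^4s}; {e, r^5s}; … (7 in all).
So G has 7 subgroups of order 2.

7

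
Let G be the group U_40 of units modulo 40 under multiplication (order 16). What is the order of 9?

Compute successive powers of 9 mod 40: 9, 1; 9^2 ≡ 1 (mod 40).
So |⟨9⟩| = 2.

2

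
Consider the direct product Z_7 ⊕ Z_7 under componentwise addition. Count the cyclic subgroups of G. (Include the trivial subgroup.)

A cyclic subgroup of order d is generated by each of its φ(d) elements of order d, so the cyclic subgroups of order d number (#elements of order d)/φ(d).
Cyclic subgroups by order — order 1: 1; order 7: 8.
Total: 9.

9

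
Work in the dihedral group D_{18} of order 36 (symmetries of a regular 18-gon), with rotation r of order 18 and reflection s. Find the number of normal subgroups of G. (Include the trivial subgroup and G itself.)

9

G has 45 subgroups. Checking conjugation-invariance by order — order 1: 1/1 normal; order 2: 1/19 normal; order 3: 1/1 normal; order 4: 0/9 normal; order 6: 1/7 normal; order 9: 1/1 normal; order 12: 0/3 normal; order 18: 3/3 normal; order 36: 1/1 normal.
Total normal subgroups: 9.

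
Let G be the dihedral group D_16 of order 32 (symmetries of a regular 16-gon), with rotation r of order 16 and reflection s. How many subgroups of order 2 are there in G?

17

|G| = 32 and 2 | 32, so subgroups of order 2 are possible by Lagrange.
The subgroups of order 2 are: {e, r^10s}; {e, r^11s}; {e, r^12s}; {e, r^13s}; … (17 in all).
So G has 17 subgroups of order 2.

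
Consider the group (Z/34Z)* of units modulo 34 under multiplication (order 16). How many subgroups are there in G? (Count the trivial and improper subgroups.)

|G| = 16, so by Lagrange every subgroup order divides 16. Divisors: 1, 2, 4, 8, 16.
Subgroups by order — order 1: 1; order 2: 1; order 4: 1; order 8: 1; order 16: 1.
Total: 1 + 1 + 1 + 1 + 1 = 5.

5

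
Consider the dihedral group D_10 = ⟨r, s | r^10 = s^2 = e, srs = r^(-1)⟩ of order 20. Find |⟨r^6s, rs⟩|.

4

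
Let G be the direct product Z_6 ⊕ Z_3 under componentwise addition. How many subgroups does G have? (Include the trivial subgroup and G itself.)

12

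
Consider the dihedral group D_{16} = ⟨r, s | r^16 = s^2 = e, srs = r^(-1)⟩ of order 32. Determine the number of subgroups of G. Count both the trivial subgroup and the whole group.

36

|G| = 32, so by Lagrange every subgroup order divides 32. Divisors: 1, 2, 4, 8, 16, 32.
Subgroups by order — order 1: 1; order 2: 17; order 4: 9; order 8: 5; order 16: 3; order 32: 1.
Total: 1 + 17 + 9 + 5 + 3 + 1 = 36.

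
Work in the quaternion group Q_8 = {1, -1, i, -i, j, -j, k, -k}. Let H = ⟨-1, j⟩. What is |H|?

4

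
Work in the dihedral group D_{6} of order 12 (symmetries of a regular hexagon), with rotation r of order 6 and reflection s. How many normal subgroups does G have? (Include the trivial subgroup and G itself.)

7

G has 16 subgroups. Checking conjugation-invariance by order — order 1: 1/1 normal; order 2: 1/7 normal; order 3: 1/1 normal; order 4: 0/3 normal; order 6: 3/3 normal; order 12: 1/1 normal.
Total normal subgroups: 7.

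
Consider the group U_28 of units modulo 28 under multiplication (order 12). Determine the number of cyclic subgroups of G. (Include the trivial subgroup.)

A cyclic subgroup of order d is generated by each of its φ(d) elements of order d, so the cyclic subgroups of order d number (#elements of order d)/φ(d).
Cyclic subgroups by order — order 1: 1; order 2: 3; order 3: 1; order 6: 3.
Total: 8.

8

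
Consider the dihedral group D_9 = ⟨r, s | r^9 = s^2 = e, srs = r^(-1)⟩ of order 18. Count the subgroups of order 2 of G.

9

|G| = 18 and 2 | 18, so subgroups of order 2 are possible by Lagrange.
The subgroups of order 2 are: {e, r^2s}; {e, r^3s}; {e, r^4s}; {e, r^5s}; … (9 in all).
So G has 9 subgroups of order 2.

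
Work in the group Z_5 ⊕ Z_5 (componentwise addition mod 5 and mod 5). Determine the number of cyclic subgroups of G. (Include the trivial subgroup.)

A cyclic subgroup of order d is generated by each of its φ(d) elements of order d, so the cyclic subgroups of order d number (#elements of order d)/φ(d).
Cyclic subgroups by order — order 1: 1; order 5: 6.
Total: 7.

7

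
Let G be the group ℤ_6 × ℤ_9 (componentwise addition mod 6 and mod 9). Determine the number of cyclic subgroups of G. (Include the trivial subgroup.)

16

A cyclic subgroup of order d is generated by each of its φ(d) elements of order d, so the cyclic subgroups of order d number (#elements of order d)/φ(d).
Cyclic subgroups by order — order 1: 1; order 2: 1; order 3: 4; order 6: 4; order 9: 3; order 18: 3.
Total: 16.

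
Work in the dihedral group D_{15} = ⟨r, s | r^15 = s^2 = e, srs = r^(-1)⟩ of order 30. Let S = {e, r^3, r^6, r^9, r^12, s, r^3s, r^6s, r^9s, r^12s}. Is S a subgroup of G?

Yes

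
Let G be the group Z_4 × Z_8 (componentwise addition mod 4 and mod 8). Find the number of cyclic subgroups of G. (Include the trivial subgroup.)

Each element a generates a cyclic subgroup ⟨a⟩; distinct elements may generate the same one (a cyclic group of order d has φ(d) generators).
Cyclic subgroups by order — order 1: 1; order 2: 3; order 4: 6; order 8: 4.
Total: 14.

14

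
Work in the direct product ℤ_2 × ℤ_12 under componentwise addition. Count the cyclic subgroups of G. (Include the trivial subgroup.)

Each element a generates a cyclic subgroup ⟨a⟩; distinct elements may generate the same one (a cyclic group of order d has φ(d) generators).
Cyclic subgroups by order — order 1: 1; order 2: 3; order 3: 1; order 4: 2; order 6: 3; order 12: 2.
Total: 12.

12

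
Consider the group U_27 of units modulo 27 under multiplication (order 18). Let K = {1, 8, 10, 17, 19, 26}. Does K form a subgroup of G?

Yes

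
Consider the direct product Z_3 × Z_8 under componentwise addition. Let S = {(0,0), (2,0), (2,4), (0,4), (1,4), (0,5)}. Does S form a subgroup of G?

No

(0,5) ∈ S but its inverse (0,3) ∉ S, so S is not a subgroup.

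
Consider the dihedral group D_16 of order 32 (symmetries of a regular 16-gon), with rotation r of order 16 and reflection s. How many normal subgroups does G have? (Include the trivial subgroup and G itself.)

8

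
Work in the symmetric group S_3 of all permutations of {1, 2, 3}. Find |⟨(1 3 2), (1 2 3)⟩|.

3

|⟨(1 3 2)⟩| = 3 and |⟨(1 2 3)⟩| = 3, so |H| is a multiple of lcm(3, 3) = 3 and divides |G| = 6.
Closing under the operation: H = {e, (1 2 3), (1 3 2)}, so |H| = 3.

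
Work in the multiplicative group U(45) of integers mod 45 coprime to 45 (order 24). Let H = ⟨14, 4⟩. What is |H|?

12

|⟨14⟩| = 6 and |⟨4⟩| = 6, so |H| is a multiple of lcm(6, 6) = 6 and divides |G| = 24.
Closing under the operation: H = {1, 4, 11, 14, 16, 19, 26, 29, 31, 34, 41, 44}, so |H| = 12.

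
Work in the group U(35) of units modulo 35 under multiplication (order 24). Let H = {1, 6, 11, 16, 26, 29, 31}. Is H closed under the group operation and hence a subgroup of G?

|H| = 7 does not divide |G| = 24, so by Lagrange H is not a subgroup.

No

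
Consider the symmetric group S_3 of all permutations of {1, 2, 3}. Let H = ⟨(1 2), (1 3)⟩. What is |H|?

|⟨(1 2)⟩| = 2 and |⟨(1 3)⟩| = 2, so |H| is a multiple of lcm(2, 2) = 2 and divides |G| = 6.
Closing {(1 2), (1 3)} under the group operation gives all of G, so |H| = 6.

6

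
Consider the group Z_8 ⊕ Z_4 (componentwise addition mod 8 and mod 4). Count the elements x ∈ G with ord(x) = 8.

16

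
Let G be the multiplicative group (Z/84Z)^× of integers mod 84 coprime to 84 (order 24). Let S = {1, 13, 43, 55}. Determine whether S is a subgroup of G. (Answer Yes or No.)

Yes

|S| = 4 divides |G| = 24, consistent with Lagrange.
S contains the identity, every element's inverse is in S, and S is closed under ·: it is a subgroup.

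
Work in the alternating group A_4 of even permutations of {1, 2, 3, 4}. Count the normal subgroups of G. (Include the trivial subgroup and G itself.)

3

G has 10 subgroups. Checking conjugation-invariance by order — order 1: 1/1 normal; order 2: 0/3 normal; order 3: 0/4 normal; order 4: 1/1 normal; order 12: 1/1 normal.
Total normal subgroups: 3.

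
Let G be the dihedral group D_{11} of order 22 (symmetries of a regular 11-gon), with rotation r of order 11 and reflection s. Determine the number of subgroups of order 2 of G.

11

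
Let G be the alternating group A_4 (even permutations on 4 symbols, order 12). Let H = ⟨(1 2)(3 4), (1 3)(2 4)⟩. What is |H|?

4

|⟨(1 2)(3 4)⟩| = 2 and |⟨(1 3)(2 4)⟩| = 2, so |H| is a multiple of lcm(2, 2) = 2 and divides |G| = 12.
Closing under the operation: H = {e, (1 2)(3 4), (1 3)(2 4), (1 4)(2 3)}, so |H| = 4.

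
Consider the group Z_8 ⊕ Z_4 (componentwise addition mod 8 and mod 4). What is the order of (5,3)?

8

The order of (5,3) in Z_8 × Z_4 is lcm(ord(5) in Z_8, ord(3) in Z_4).
ord(5) = 8 and ord(3) = 4, so |⟨(5,3)⟩| = lcm(8, 4) = 8.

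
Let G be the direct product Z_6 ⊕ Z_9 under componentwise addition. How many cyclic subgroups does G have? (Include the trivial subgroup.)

Group the elements of G by the cyclic subgroup they generate; each cyclic subgroup of order d accounts for φ(d) elements.
Cyclic subgroups by order — order 1: 1; order 2: 1; order 3: 4; order 6: 4; order 9: 3; order 18: 3.
Total: 16.

16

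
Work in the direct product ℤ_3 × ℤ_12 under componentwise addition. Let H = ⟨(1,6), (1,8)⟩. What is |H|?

|⟨(1,6)⟩| = 6 and |⟨(1,8)⟩| = 3, so |H| is a multiple of lcm(6, 3) = 6 and divides |G| = 36.
Closing under the operation: H = {(0,0), (0,2), (0,4), (0,6), (0,8), (0,10), (1,0), (1,2), (1,4), (1,6), (1,8), (1,10), (2,0), (2,2), (2,4), (2,6), (2,8), (2,10)}, so |H| = 18.

18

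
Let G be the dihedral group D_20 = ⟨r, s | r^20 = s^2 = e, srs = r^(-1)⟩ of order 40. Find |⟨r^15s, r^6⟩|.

20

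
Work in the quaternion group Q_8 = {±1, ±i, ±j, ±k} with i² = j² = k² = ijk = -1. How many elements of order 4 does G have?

The elements of order 4 are: i, -i, j, -j, k, -k.
That's 6.

6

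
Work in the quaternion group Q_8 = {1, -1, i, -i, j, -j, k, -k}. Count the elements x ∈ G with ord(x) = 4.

The elements of order 4 are: i, -i, j, -j, k, -k.
That's 6.

6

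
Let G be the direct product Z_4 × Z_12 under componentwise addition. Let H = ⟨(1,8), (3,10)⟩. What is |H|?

24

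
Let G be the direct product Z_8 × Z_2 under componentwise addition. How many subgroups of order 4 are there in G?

|G| = 16 and 4 | 16, so subgroups of order 4 are possible by Lagrange.
The subgroups of order 4 are: {(0,0), (0,1), (4,0), (4,1)}; {(0,0), (2,0), (4,0), (6,0)}; {(0,0), (2,1), (4,0), (6,1)}.
So G has 3 subgroups of order 4.

3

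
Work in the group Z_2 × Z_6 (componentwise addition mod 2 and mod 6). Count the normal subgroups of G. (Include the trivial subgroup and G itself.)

G is abelian, so every subgroup is normal.
G has 10 subgroups in total, hence 10 normal subgroups.

10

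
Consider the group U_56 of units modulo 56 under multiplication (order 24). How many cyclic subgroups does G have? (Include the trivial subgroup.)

16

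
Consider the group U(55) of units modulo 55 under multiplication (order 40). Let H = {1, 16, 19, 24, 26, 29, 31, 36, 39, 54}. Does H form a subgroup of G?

Yes

|H| = 10 divides |G| = 40, consistent with Lagrange.
H contains the identity, every element's inverse is in H, and H is closed under ·: it is a subgroup.
In fact H = ⟨39⟩.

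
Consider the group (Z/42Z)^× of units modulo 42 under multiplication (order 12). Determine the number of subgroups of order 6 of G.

3

|G| = 12 and 6 | 12, so subgroups of order 6 are possible by Lagrange.
The subgroups of order 6 are: {1, 11, 23, 25, 29, 37}; {1, 13, 19, 25, 31, 37}; {1, 5, 17, 25, 37, 41}.
So G has 3 subgroups of order 6.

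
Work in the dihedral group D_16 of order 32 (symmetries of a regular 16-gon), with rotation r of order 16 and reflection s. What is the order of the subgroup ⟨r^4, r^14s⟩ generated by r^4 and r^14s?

8

|⟨r^4⟩| = 4 and |⟨r^14s⟩| = 2, so |H| is a multiple of lcm(4, 2) = 4 and divides |G| = 32.
Closing under the operation: H = {e, r^4, r^8, r^12, r^2s, r^6s, r^10s, r^14s}, so |H| = 8.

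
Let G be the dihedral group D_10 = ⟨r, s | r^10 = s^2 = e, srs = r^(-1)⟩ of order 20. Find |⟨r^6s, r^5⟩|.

4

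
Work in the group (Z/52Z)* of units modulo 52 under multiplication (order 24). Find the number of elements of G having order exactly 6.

6

The elements of order 6 are: 3, 17, 23, 35, 43, 49.
That's 6.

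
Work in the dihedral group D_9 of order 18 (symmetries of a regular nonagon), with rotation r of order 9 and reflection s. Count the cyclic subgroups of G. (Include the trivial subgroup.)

12

Each element a generates a cyclic subgroup ⟨a⟩; distinct elements may generate the same one (a cyclic group of order d has φ(d) generators).
Cyclic subgroups by order — order 1: 1; order 2: 9; order 3: 1; order 9: 1.
Total: 12.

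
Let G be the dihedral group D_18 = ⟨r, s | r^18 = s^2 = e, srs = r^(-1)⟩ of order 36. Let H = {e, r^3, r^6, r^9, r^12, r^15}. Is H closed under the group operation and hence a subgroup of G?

Yes

|H| = 6 divides |G| = 36, consistent with Lagrange.
H contains the identity, every element's inverse is in H, and H is closed under ·: it is a subgroup.
In fact H = ⟨r^15⟩.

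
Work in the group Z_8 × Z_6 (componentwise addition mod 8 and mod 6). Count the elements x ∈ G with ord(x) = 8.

8

An element (a,b) has order lcm(ord(a), ord(b)); count pairs with lcm equal to 8.
Enumerating gives 8 such elements.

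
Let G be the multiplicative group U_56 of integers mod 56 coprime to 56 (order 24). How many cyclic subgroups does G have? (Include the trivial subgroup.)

16

Each element a generates a cyclic subgroup ⟨a⟩; distinct elements may generate the same one (a cyclic group of order d has φ(d) generators).
Cyclic subgroups by order — order 1: 1; order 2: 7; order 3: 1; order 6: 7.
Total: 16.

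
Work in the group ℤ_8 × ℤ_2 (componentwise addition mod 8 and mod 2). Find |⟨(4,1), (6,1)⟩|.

|⟨(4,1)⟩| = 2 and |⟨(6,1)⟩| = 4, so |H| is a multiple of lcm(2, 4) = 4 and divides |G| = 16.
Closing under the operation: H = {(0,0), (0,1), (2,0), (2,1), (4,0), (4,1), (6,0), (6,1)}, so |H| = 8.

8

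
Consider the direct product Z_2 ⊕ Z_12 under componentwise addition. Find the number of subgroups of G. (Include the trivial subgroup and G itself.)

16

|G| = 24, so by Lagrange every subgroup order divides 24. Divisors: 1, 2, 3, 4, 6, 8, 12, 24.
Subgroups by order — order 1: 1; order 2: 3; order 3: 1; order 4: 3; order 6: 3; order 8: 1; order 12: 3; order 24: 1.
Total: 1 + 3 + 1 + 3 + 3 + 1 + 3 + 1 = 16.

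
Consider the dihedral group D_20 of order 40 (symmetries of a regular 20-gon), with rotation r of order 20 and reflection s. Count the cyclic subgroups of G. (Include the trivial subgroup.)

A cyclic subgroup of order d is generated by each of its φ(d) elements of order d, so the cyclic subgroups of order d number (#elements of order d)/φ(d).
Cyclic subgroups by order — order 1: 1; order 2: 21; order 4: 1; order 5: 1; order 10: 1; order 20: 1.
Total: 26.

26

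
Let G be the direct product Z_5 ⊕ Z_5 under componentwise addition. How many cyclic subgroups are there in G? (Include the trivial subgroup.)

Group the elements of G by the cyclic subgroup they generate; each cyclic subgroup of order d accounts for φ(d) elements.
Cyclic subgroups by order — order 1: 1; order 5: 6.
Total: 7.

7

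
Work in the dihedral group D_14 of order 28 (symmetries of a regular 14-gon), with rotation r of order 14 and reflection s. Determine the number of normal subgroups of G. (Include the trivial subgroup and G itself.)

7

G has 28 subgroups. Checking conjugation-invariance by order — order 1: 1/1 normal; order 2: 1/15 normal; order 4: 0/7 normal; order 7: 1/1 normal; order 14: 3/3 normal; order 28: 1/1 normal.
Total normal subgroups: 7.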